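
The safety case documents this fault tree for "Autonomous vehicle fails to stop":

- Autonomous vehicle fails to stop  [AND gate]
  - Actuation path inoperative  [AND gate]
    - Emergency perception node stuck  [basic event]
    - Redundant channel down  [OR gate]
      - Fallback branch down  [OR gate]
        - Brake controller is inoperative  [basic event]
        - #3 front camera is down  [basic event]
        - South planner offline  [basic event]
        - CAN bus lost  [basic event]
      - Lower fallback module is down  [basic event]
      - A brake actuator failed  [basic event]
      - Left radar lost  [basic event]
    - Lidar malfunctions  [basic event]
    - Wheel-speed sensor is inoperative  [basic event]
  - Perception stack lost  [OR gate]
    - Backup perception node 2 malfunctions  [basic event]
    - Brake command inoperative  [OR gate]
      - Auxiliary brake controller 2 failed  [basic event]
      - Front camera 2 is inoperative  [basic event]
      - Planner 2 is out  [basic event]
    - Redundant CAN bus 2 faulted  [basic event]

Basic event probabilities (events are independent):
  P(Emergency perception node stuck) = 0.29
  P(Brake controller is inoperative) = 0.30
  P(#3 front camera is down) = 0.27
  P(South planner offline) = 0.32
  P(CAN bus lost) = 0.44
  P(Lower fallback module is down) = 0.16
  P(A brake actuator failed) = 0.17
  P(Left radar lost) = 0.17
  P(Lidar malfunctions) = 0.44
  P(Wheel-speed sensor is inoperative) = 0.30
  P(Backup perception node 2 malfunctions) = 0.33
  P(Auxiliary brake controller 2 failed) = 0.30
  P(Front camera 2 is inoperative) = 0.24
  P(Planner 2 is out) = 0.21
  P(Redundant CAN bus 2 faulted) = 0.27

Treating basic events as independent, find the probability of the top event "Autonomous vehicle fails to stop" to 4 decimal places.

P(Fallback branch down) [OR] = 1 − (1−0.30) × (1−0.27) × (1−0.32) × (1−0.44) = 0.805411
P(Redundant channel down) [OR] = 1 − (1−0.805411) × (1−0.16) × (1−0.17) × (1−0.17) = 0.887396
P(Actuation path inoperative) [AND] = 0.29 × 0.887396 × 0.44 × 0.30 = 0.033970
P(Brake command inoperative) [OR] = 1 − (1−0.30) × (1−0.24) × (1−0.21) = 0.579720
P(Perception stack lost) [OR] = 1 − (1−0.33) × (1−0.579720) × (1−0.27) = 0.794441
P(Autonomous vehicle fails to stop) [AND] = 0.033970 × 0.794441 = 0.026987
Rounded to 4 decimal places: P(Autonomous vehicle fails to stop) ≈ 0.0270.

0.0270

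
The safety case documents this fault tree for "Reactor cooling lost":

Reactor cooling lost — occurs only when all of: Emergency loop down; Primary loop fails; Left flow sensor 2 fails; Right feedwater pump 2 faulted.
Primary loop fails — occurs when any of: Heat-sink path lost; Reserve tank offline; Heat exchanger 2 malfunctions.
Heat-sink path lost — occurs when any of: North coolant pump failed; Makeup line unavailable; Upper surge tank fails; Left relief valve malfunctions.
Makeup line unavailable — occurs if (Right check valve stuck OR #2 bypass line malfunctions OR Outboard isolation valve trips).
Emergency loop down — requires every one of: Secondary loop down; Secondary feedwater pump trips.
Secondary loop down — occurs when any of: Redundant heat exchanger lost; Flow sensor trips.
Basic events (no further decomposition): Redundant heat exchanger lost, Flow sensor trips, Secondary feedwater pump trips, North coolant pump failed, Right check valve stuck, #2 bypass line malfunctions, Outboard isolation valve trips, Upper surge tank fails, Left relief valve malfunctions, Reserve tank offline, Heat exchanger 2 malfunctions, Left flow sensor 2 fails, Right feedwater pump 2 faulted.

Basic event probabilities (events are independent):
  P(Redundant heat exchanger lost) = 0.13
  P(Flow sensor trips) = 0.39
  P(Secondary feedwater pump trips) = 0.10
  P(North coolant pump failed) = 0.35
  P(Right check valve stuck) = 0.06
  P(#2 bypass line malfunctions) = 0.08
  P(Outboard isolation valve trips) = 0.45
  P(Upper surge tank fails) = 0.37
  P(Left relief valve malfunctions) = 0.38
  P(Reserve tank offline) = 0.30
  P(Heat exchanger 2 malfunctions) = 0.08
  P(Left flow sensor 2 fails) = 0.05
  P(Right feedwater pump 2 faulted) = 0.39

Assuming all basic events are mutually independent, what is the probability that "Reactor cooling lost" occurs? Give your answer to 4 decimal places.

P(Secondary loop down) [OR] = 1 − (1−0.13) × (1−0.39) = 0.469300
P(Emergency loop down) [AND] = 0.469300 × 0.10 = 0.046930
P(Makeup line unavailable) [OR] = 1 − (1−0.06) × (1−0.08) × (1−0.45) = 0.524360
P(Heat-sink path lost) [OR] = 1 − (1−0.35) × (1−0.524360) × (1−0.37) × (1−0.38) = 0.879240
P(Primary loop fails) [OR] = 1 − (1−0.879240) × (1−0.30) × (1−0.08) = 0.922231
P(Reactor cooling lost) [AND] = 0.046930 × 0.922231 × 0.05 × 0.39 = 0.000844
Rounded to 4 decimal places: P(Reactor cooling lost) ≈ 0.0008.

0.0008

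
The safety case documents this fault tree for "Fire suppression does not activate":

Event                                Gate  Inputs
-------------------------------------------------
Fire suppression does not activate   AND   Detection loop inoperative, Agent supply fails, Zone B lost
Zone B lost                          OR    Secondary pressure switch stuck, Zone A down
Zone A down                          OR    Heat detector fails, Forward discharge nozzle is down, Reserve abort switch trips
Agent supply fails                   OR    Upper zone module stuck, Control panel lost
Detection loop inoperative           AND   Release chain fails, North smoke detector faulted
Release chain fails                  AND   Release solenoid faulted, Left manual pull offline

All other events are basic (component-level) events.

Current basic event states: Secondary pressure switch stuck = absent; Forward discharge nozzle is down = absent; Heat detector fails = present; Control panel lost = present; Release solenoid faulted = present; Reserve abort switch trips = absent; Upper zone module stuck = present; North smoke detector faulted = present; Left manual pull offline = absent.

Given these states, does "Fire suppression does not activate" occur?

No

Release chain fails [AND]: Release solenoid faulted=occurs, Left manual pull offline=not → not all inputs occur → does not occur.
Detection loop inoperative [AND]: Release chain fails=not, North smoke detector faulted=occurs → not all inputs occur → does not occur.
Agent supply fails [OR]: Upper zone module stuck=occurs, Control panel lost=occurs → at least one input occurs → occurs.
Zone A down [OR]: Heat detector fails=occurs, Forward discharge nozzle is down=not, Reserve abort switch trips=not → at least one input occurs → occurs.
Zone B lost [OR]: Secondary pressure switch stuck=not, Zone A down=occurs → at least one input occurs → occurs.
Fire suppression does not activate [AND]: Detection loop inoperative=not, Agent supply fails=occurs, Zone B lost=occurs → not all inputs occur → does not occur.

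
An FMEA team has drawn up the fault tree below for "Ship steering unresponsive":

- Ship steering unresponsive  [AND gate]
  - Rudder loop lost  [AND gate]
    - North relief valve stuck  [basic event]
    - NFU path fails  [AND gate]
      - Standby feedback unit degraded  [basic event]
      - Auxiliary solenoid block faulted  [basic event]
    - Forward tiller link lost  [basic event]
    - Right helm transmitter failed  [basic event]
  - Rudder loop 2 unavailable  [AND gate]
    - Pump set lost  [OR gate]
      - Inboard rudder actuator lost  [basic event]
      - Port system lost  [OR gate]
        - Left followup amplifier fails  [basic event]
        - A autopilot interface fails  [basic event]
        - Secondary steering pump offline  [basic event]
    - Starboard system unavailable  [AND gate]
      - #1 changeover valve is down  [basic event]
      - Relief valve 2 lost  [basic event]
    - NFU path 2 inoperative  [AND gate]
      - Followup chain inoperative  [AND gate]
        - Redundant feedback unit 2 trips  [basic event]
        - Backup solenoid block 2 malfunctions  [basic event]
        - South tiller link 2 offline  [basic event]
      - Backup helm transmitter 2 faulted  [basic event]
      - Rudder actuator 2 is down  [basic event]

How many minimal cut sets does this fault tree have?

NFU path fails [AND]: one cut set from each child combined → 1 × 1 = 1 cut set(s).
Rudder loop lost [AND]: one cut set from each child combined → 1 × 1 × 1 × 1 = 1 cut set(s).
Port system lost [OR]: union of children's cut sets → 3 cut set(s).
Pump set lost [OR]: union of children's cut sets → 4 cut set(s).
Starboard system unavailable [AND]: one cut set from each child combined → 1 × 1 = 1 cut set(s).
Followup chain inoperative [AND]: one cut set from each child combined → 1 × 1 × 1 = 1 cut set(s).
NFU path 2 inoperative [AND]: one cut set from each child combined → 1 × 1 × 1 = 1 cut set(s).
Rudder loop 2 unavailable [AND]: one cut set from each child combined → 4 × 1 × 1 = 4 cut set(s).
Ship steering unresponsive [AND]: one cut set from each child combined → 1 × 4 = 4 cut set(s).
Minimal cut sets: {#1 changeover valve is down, Auxiliary solenoid block faulted, Backup helm transmitter 2 faulted, Backup solenoid block 2 malfunctions, Forward tiller link lost, Inboard rudder actuator lost, North relief valve stuck, Redundant feedback unit 2 trips, Relief valve 2 lost, Right helm transmitter failed, Rudder actuator 2 is down, South tiller link 2 offline, Standby feedback unit degraded}; {#1 changeover valve is down, Auxiliary solenoid block faulted, Backup helm transmitter 2 faulted, Backup solenoid block 2 malfunctions, Forward tiller link lost, Left followup amplifier fails, North relief valve stuck, Redundant feedback unit 2 trips, Relief valve 2 lost, Right helm transmitter failed, Rudder actuator 2 is down, South tiller link 2 offline, Standby feedback unit degraded}; {#1 changeover valve is down, A autopilot interface fails, Auxiliary solenoid block faulted, Backup helm transmitter 2 faulted, Backup solenoid block 2 malfunctions, Forward tiller link lost, North relief valve stuck, Redundant feedback unit 2 trips, Relief valve 2 lost, Right helm transmitter failed, Rudder actuator 2 is down, South tiller link 2 offline, Standby feedback unit degraded}; {#1 changeover valve is down, Auxiliary solenoid block faulted, Backup helm transmitter 2 faulted, Backup solenoid block 2 malfunctions, Forward tiller link lost, North relief valve stuck, Redundant feedback unit 2 trips, Relief valve 2 lost, Right helm transmitter failed, Rudder actuator 2 is down, Secondary steering pump offline, South tiller link 2 offline, Standby feedback unit degraded}.

4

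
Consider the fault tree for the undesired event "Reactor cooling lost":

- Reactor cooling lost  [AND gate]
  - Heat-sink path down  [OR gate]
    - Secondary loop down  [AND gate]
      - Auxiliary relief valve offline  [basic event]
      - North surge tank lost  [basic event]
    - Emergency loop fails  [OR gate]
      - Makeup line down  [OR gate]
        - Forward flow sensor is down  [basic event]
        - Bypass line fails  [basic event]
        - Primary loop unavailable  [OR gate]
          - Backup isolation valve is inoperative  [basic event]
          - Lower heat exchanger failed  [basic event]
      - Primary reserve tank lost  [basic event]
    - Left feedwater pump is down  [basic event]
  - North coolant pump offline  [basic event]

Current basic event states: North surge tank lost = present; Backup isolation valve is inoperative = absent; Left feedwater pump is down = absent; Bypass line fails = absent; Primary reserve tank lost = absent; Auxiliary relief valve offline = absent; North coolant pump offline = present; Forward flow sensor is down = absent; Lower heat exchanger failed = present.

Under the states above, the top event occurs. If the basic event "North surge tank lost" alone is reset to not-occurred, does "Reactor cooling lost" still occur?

Yes

Counterfactual: set "North surge tank lost" to not occurred.
Secondary loop down [AND]: Auxiliary relief valve offline=not, North surge tank lost=not → not all inputs occur → does not occur.
Primary loop unavailable [OR]: Backup isolation valve is inoperative=not, Lower heat exchanger failed=occurs → at least one input occurs → occurs.
Makeup line down [OR]: Forward flow sensor is down=not, Bypass line fails=not, Primary loop unavailable=occurs → at least one input occurs → occurs.
Emergency loop fails [OR]: Makeup line down=occurs, Primary reserve tank lost=not → at least one input occurs → occurs.
Heat-sink path down [OR]: Secondary loop down=not, Emergency loop fails=occurs, Left feedwater pump is down=not → at least one input occurs → occurs.
Reactor cooling lost [AND]: Heat-sink path down=occurs, North coolant pump offline=occurs → all inputs occur → occurs.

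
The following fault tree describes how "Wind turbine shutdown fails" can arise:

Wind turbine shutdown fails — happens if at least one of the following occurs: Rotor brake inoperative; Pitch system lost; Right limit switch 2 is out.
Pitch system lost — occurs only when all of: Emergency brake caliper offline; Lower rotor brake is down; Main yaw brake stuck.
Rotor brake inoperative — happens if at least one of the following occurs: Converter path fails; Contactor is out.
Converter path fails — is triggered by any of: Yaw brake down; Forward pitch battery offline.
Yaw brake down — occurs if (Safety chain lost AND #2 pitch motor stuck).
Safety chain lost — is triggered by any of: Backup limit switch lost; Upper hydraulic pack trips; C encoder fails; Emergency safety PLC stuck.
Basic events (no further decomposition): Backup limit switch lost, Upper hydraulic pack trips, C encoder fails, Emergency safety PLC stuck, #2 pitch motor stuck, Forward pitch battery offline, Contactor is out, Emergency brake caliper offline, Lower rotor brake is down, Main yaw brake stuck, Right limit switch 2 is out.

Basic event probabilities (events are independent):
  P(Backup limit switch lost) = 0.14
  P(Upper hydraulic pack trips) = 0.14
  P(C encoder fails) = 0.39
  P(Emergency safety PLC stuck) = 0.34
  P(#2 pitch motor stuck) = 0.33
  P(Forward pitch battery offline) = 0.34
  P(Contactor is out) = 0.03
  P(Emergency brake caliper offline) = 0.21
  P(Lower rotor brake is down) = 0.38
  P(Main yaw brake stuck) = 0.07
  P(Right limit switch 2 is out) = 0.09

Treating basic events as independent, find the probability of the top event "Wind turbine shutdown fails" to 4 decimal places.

0.5549

P(Safety chain lost) [OR] = 1 − (1−0.14) × (1−0.14) × (1−0.39) × (1−0.34) = 0.702237
P(Yaw brake down) [AND] = 0.702237 × 0.33 = 0.231738
P(Converter path fails) [OR] = 1 − (1−0.231738) × (1−0.34) = 0.492947
P(Rotor brake inoperative) [OR] = 1 − (1−0.492947) × (1−0.03) = 0.508159
P(Pitch system lost) [AND] = 0.21 × 0.38 × 0.07 = 0.005586
P(Wind turbine shutdown fails) [OR] = 1 − (1−0.508159) × (1−0.005586) × (1−0.09) = 0.554925
Rounded to 4 decimal places: P(Wind turbine shutdown fails) ≈ 0.5549.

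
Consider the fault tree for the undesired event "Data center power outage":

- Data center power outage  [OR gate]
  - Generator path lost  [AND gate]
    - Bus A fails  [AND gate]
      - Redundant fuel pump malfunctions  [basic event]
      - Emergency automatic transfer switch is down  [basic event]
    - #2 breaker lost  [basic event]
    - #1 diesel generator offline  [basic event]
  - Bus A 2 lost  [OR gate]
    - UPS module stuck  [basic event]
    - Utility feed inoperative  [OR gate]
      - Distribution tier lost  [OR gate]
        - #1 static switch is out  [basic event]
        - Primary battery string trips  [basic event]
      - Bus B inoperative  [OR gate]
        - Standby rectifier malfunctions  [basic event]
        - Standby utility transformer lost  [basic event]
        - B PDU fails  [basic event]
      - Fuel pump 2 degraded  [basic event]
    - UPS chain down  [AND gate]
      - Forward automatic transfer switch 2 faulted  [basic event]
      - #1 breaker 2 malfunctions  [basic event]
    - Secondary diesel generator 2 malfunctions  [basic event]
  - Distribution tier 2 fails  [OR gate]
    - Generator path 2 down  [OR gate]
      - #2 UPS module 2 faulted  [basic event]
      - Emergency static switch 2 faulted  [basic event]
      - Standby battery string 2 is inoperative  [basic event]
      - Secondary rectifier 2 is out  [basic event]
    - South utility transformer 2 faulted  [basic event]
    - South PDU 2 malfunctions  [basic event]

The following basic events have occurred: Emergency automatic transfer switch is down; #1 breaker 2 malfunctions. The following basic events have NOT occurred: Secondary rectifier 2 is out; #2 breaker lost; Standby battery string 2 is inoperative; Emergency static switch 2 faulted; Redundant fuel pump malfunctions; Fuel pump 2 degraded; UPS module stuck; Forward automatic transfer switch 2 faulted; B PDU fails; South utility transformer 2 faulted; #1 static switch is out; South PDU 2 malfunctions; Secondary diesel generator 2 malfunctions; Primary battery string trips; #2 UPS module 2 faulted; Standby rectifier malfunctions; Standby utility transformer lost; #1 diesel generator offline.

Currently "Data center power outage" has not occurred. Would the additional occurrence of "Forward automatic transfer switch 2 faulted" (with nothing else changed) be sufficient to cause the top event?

Yes

Counterfactual: set "Forward automatic transfer switch 2 faulted" to occurred.
Bus A fails [AND]: Redundant fuel pump malfunctions=not, Emergency automatic transfer switch is down=occurs → not all inputs occur → does not occur.
Generator path lost [AND]: Bus A fails=not, #2 breaker lost=not, #1 diesel generator offline=not → not all inputs occur → does not occur.
Distribution tier lost [OR]: #1 static switch is out=not, Primary battery string trips=not → no input occurs → does not occur.
Bus B inoperative [OR]: Standby rectifier malfunctions=not, Standby utility transformer lost=not, B PDU fails=not → no input occurs → does not occur.
Utility feed inoperative [OR]: Distribution tier lost=not, Bus B inoperative=not, Fuel pump 2 degraded=not → no input occurs → does not occur.
UPS chain down [AND]: Forward automatic transfer switch 2 faulted=occurs, #1 breaker 2 malfunctions=occurs → all inputs occur → occurs.
Bus A 2 lost [OR]: UPS module stuck=not, Utility feed inoperative=not, UPS chain down=occurs, Secondary diesel generator 2 malfunctions=not → at least one input occurs → occurs.
Generator path 2 down [OR]: #2 UPS module 2 faulted=not, Emergency static switch 2 faulted=not, Standby battery string 2 is inoperative=not, Secondary rectifier 2 is out=not → no input occurs → does not occur.
Distribution tier 2 fails [OR]: Generator path 2 down=not, South utility transformer 2 faulted=not, South PDU 2 malfunctions=not → no input occurs → does not occur.
Data center power outage [OR]: Generator path lost=not, Bus A 2 lost=occurs, Distribution tier 2 fails=not → at least one input occurs → occurs.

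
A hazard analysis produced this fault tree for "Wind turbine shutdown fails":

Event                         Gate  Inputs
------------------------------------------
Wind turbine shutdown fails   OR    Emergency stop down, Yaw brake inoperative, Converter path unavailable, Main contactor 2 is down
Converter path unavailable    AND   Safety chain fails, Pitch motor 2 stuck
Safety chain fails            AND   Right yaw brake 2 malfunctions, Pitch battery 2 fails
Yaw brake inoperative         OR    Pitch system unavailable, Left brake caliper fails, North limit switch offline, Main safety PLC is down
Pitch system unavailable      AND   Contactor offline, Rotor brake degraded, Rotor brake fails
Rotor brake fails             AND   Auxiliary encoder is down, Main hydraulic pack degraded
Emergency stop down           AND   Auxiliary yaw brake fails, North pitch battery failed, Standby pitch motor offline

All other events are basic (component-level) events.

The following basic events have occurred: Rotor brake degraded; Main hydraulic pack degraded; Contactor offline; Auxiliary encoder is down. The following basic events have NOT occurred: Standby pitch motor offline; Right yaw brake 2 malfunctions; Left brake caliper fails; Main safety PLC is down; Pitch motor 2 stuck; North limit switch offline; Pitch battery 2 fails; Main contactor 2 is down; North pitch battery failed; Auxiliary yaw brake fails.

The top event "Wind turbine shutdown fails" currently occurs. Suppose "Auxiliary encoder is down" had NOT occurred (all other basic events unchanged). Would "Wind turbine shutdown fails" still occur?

No

Counterfactual: set "Auxiliary encoder is down" to not occurred.
Emergency stop down [AND]: Auxiliary yaw brake fails=not, North pitch battery failed=not, Standby pitch motor offline=not → not all inputs occur → does not occur.
Rotor brake fails [AND]: Auxiliary encoder is down=not, Main hydraulic pack degraded=occurs → not all inputs occur → does not occur.
Pitch system unavailable [AND]: Contactor offline=occurs, Rotor brake degraded=occurs, Rotor brake fails=not → not all inputs occur → does not occur.
Yaw brake inoperative [OR]: Pitch system unavailable=not, Left brake caliper fails=not, North limit switch offline=not, Main safety PLC is down=not → no input occurs → does not occur.
Safety chain fails [AND]: Right yaw brake 2 malfunctions=not, Pitch battery 2 fails=not → not all inputs occur → does not occur.
Converter path unavailable [AND]: Safety chain fails=not, Pitch motor 2 stuck=not → not all inputs occur → does not occur.
Wind turbine shutdown fails [OR]: Emergency stop down=not, Yaw brake inoperative=not, Converter path unavailable=not, Main contactor 2 is down=not → no input occurs → does not occur.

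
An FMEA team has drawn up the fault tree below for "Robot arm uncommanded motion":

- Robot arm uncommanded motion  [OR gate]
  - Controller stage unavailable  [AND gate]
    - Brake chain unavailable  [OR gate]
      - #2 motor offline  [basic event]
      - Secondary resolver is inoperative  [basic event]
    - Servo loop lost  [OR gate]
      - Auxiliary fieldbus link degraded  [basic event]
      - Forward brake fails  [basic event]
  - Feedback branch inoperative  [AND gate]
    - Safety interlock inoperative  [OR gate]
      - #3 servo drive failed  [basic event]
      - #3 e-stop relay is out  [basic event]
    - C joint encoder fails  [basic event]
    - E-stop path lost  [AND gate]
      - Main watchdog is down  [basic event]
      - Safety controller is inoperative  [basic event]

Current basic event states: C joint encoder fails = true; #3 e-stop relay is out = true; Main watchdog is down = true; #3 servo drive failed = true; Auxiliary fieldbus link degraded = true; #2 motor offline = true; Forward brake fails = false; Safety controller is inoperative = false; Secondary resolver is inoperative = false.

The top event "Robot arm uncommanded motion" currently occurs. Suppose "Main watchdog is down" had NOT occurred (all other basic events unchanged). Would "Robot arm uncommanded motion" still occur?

Yes

Counterfactual: set "Main watchdog is down" to not occurred.
Brake chain unavailable [OR]: #2 motor offline=occurs, Secondary resolver is inoperative=not → at least one input occurs → occurs.
Servo loop lost [OR]: Auxiliary fieldbus link degraded=occurs, Forward brake fails=not → at least one input occurs → occurs.
Controller stage unavailable [AND]: Brake chain unavailable=occurs, Servo loop lost=occurs → all inputs occur → occurs.
Safety interlock inoperative [OR]: #3 servo drive failed=occurs, #3 e-stop relay is out=occurs → at least one input occurs → occurs.
E-stop path lost [AND]: Main watchdog is down=not, Safety controller is inoperative=not → not all inputs occur → does not occur.
Feedback branch inoperative [AND]: Safety interlock inoperative=occurs, C joint encoder fails=occurs, E-stop path lost=not → not all inputs occur → does not occur.
Robot arm uncommanded motion [OR]: Controller stage unavailable=occurs, Feedback branch inoperative=not → at least one input occurs → occurs.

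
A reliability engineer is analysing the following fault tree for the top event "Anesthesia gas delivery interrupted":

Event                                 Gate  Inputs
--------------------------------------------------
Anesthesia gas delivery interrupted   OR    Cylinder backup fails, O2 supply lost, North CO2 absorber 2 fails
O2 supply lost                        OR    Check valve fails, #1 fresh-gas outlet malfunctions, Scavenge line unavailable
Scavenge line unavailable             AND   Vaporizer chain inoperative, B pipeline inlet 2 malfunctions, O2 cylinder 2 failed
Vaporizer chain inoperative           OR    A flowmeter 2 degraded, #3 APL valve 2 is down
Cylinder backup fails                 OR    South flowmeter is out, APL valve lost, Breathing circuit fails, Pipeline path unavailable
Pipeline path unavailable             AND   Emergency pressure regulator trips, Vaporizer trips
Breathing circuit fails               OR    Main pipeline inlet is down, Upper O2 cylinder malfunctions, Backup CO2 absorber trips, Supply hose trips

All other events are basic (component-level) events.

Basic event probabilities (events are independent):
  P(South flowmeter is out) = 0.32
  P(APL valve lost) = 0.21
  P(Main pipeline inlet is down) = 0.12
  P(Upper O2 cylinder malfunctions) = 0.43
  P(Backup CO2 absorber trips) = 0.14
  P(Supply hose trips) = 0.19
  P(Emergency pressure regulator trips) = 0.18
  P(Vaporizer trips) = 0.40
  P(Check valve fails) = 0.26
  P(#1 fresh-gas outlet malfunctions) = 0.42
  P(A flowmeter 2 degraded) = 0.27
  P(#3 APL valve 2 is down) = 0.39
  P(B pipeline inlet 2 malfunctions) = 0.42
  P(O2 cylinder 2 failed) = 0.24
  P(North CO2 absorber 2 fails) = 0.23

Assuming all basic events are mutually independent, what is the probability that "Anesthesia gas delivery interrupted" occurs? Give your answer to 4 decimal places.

P(Breathing circuit fails) [OR] = 1 − (1−0.12) × (1−0.43) × (1−0.14) × (1−0.19) = 0.650585
P(Pipeline path unavailable) [AND] = 0.18 × 0.40 = 0.072000
P(Cylinder backup fails) [OR] = 1 − (1−0.32) × (1−0.21) × (1−0.650585) × (1−0.072000) = 0.825809
P(Vaporizer chain inoperative) [OR] = 1 − (1−0.27) × (1−0.39) = 0.554700
P(Scavenge line unavailable) [AND] = 0.554700 × 0.42 × 0.24 = 0.055914
P(O2 supply lost) [OR] = 1 − (1−0.26) × (1−0.42) × (1−0.055914) = 0.594798
P(Anesthesia gas delivery interrupted) [OR] = 1 − (1−0.825809) × (1−0.594798) × (1−0.23) = 0.945651
Rounded to 4 decimal places: P(Anesthesia gas delivery interrupted) ≈ 0.9457.

0.9457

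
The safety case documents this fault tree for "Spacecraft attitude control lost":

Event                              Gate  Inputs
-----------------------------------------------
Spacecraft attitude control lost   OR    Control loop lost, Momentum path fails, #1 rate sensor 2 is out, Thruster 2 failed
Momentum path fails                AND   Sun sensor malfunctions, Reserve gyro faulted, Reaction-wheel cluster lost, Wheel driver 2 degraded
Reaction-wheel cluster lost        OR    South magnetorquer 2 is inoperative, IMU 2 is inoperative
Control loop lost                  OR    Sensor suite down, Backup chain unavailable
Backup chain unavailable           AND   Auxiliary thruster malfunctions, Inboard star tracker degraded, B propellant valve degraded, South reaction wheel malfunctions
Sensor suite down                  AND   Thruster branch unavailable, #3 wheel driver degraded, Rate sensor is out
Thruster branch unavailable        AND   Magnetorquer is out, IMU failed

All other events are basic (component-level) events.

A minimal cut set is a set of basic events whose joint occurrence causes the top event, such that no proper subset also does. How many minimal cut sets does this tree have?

6

Thruster branch unavailable [AND]: one cut set from each child combined → 1 × 1 = 1 cut set(s).
Sensor suite down [AND]: one cut set from each child combined → 1 × 1 × 1 = 1 cut set(s).
Backup chain unavailable [AND]: one cut set from each child combined → 1 × 1 × 1 × 1 = 1 cut set(s).
Control loop lost [OR]: union of children's cut sets → 2 cut set(s).
Reaction-wheel cluster lost [OR]: union of children's cut sets → 2 cut set(s).
Momentum path fails [AND]: one cut set from each child combined → 1 × 1 × 2 × 1 = 2 cut set(s).
Spacecraft attitude control lost [OR]: union of children's cut sets → 6 cut set(s).
Minimal cut sets: {#3 wheel driver degraded, IMU failed, Magnetorquer is out, Rate sensor is out}; {Auxiliary thruster malfunctions, B propellant valve degraded, Inboard star tracker degraded, South reaction wheel malfunctions}; {Reserve gyro faulted, South magnetorquer 2 is inoperative, Sun sensor malfunctions, Wheel driver 2 degraded}; {IMU 2 is inoperative, Reserve gyro faulted, Sun sensor malfunctions, Wheel driver 2 degraded}; {#1 rate sensor 2 is out}; {Thruster 2 failed}.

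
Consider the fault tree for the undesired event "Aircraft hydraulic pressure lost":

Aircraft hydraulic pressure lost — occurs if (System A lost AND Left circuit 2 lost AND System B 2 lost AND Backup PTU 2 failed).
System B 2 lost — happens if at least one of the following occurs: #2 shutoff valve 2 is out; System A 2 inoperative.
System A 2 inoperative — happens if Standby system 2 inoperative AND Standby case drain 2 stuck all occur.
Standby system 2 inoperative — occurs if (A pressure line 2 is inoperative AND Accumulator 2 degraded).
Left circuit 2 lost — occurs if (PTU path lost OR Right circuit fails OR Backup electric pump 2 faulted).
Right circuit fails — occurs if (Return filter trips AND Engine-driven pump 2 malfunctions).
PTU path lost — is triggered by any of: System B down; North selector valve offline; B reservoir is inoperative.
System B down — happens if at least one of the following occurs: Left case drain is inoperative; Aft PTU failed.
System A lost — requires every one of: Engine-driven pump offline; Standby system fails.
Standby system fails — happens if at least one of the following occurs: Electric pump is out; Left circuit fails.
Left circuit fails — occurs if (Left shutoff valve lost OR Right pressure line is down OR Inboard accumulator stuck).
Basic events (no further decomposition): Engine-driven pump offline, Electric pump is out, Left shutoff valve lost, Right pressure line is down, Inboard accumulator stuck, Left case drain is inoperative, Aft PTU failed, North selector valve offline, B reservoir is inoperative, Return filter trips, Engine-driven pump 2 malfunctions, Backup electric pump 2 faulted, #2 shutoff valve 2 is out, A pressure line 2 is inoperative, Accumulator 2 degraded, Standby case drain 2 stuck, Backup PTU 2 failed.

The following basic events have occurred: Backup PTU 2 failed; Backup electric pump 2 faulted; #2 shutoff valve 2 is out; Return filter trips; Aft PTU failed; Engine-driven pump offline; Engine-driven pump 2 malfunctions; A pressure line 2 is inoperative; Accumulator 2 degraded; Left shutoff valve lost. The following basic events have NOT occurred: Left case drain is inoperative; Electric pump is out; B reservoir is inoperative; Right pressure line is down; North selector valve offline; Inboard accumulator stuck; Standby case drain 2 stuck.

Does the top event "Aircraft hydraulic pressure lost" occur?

Left circuit fails [OR]: Left shutoff valve lost=occurs, Right pressure line is down=not, Inboard accumulator stuck=not → at least one input occurs → occurs.
Standby system fails [OR]: Electric pump is out=not, Left circuit fails=occurs → at least one input occurs → occurs.
System A lost [AND]: Engine-driven pump offline=occurs, Standby system fails=occurs → all inputs occur → occurs.
System B down [OR]: Left case drain is inoperative=not, Aft PTU failed=occurs → at least one input occurs → occurs.
PTU path lost [OR]: System B down=occurs, North selector valve offline=not, B reservoir is inoperative=not → at least one input occurs → occurs.
Right circuit fails [AND]: Return filter trips=occurs, Engine-driven pump 2 malfunctions=occurs → all inputs occur → occurs.
Left circuit 2 lost [OR]: PTU path lost=occurs, Right circuit fails=occurs, Backup electric pump 2 faulted=occurs → at least one input occurs → occurs.
Standby system 2 inoperative [AND]: A pressure line 2 is inoperative=occurs, Accumulator 2 degraded=occurs → all inputs occur → occurs.
System A 2 inoperative [AND]: Standby system 2 inoperative=occurs, Standby case drain 2 stuck=not → not all inputs occur → does not occur.
System B 2 lost [OR]: #2 shutoff valve 2 is out=occurs, System A 2 inoperative=not → at least one input occurs → occurs.
Aircraft hydraulic pressure lost [AND]: System A lost=occurs, Left circuit 2 lost=occurs, System B 2 lost=occurs, Backup PTU 2 failed=occurs → all inputs occur → occurs.

Yes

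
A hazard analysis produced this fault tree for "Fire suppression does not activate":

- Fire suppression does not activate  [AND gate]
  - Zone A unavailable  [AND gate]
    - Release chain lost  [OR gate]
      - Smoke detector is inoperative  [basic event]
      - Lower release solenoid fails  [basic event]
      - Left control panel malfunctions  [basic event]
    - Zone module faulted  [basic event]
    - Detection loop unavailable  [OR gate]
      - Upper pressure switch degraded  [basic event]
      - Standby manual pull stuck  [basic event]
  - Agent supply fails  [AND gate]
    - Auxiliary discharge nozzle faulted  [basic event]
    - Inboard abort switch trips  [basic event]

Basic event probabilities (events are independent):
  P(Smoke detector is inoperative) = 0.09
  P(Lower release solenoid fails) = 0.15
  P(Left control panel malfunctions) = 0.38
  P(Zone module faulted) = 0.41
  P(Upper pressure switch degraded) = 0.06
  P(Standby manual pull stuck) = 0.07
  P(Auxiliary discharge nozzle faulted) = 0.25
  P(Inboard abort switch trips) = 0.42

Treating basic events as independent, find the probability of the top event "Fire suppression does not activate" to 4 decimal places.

0.0028

P(Release chain lost) [OR] = 1 − (1−0.09) × (1−0.15) × (1−0.38) = 0.520430
P(Detection loop unavailable) [OR] = 1 − (1−0.06) × (1−0.07) = 0.125800
P(Zone A unavailable) [AND] = 0.520430 × 0.41 × 0.125800 = 0.026843
P(Agent supply fails) [AND] = 0.25 × 0.42 = 0.105000
P(Fire suppression does not activate) [AND] = 0.026843 × 0.105000 = 0.002819
Rounded to 4 decimal places: P(Fire suppression does not activate) ≈ 0.0028.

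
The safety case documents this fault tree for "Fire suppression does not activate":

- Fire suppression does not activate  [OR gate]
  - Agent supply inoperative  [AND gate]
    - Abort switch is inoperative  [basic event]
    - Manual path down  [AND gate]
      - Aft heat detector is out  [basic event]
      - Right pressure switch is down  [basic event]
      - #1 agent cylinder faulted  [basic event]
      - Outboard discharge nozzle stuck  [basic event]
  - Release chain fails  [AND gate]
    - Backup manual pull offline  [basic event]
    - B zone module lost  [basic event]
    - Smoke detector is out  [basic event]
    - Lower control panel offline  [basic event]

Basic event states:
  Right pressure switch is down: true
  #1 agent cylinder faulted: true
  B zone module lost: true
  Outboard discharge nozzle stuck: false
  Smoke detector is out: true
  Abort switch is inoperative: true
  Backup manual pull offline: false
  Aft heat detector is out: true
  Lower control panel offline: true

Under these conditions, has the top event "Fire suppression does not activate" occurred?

No

Manual path down [AND]: Aft heat detector is out=occurs, Right pressure switch is down=occurs, #1 agent cylinder faulted=occurs, Outboard discharge nozzle stuck=not → not all inputs occur → does not occur.
Agent supply inoperative [AND]: Abort switch is inoperative=occurs, Manual path down=not → not all inputs occur → does not occur.
Release chain fails [AND]: Backup manual pull offline=not, B zone module lost=occurs, Smoke detector is out=occurs, Lower control panel offline=occurs → not all inputs occur → does not occur.
Fire suppression does not activate [OR]: Agent supply inoperative=not, Release chain fails=not → no input occurs → does not occur.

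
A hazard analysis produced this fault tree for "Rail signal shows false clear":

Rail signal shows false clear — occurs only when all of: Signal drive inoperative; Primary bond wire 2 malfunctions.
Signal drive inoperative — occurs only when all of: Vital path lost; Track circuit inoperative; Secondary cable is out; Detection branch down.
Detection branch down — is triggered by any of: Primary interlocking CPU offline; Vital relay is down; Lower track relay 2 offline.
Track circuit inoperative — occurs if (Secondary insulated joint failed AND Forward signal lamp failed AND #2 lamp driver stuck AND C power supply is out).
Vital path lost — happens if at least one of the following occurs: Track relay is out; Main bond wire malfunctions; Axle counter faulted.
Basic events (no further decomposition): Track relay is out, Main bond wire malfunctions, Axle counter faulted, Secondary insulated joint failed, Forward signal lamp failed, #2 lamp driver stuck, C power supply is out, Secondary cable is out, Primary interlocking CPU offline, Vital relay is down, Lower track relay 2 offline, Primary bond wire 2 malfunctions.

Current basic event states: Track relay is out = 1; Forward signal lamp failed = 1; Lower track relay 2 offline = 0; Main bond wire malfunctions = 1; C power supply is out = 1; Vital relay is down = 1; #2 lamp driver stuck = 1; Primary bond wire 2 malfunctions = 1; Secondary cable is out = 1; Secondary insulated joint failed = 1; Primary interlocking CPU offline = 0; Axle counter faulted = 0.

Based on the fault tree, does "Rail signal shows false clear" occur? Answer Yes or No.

Yes

Vital path lost [OR]: Track relay is out=occurs, Main bond wire malfunctions=occurs, Axle counter faulted=not → at least one input occurs → occurs.
Track circuit inoperative [AND]: Secondary insulated joint failed=occurs, Forward signal lamp failed=occurs, #2 lamp driver stuck=occurs, C power supply is out=occurs → all inputs occur → occurs.
Detection branch down [OR]: Primary interlocking CPU offline=not, Vital relay is down=occurs, Lower track relay 2 offline=not → at least one input occurs → occurs.
Signal drive inoperative [AND]: Vital path lost=occurs, Track circuit inoperative=occurs, Secondary cable is out=occurs, Detection branch down=occurs → all inputs occur → occurs.
Rail signal shows false clear [AND]: Signal drive inoperative=occurs, Primary bond wire 2 malfunctions=occurs → all inputs occur → occurs.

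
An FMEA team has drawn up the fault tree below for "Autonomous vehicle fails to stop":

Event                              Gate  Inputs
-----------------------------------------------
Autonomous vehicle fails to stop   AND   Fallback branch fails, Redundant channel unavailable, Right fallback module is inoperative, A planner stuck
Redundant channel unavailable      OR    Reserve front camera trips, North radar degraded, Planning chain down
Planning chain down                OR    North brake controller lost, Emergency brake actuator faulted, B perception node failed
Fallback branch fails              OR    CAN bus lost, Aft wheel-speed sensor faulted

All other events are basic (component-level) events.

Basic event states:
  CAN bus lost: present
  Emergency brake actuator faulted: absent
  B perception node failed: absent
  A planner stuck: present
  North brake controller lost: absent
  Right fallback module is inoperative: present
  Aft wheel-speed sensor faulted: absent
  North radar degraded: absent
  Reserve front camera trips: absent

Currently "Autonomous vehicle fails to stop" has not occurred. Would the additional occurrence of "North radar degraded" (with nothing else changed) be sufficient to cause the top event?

Yes

Counterfactual: set "North radar degraded" to occurred.
Fallback branch fails [OR]: CAN bus lost=occurs, Aft wheel-speed sensor faulted=not → at least one input occurs → occurs.
Planning chain down [OR]: North brake controller lost=not, Emergency brake actuator faulted=not, B perception node failed=not → no input occurs → does not occur.
Redundant channel unavailable [OR]: Reserve front camera trips=not, North radar degraded=occurs, Planning chain down=not → at least one input occurs → occurs.
Autonomous vehicle fails to stop [AND]: Fallback branch fails=occurs, Redundant channel unavailable=occurs, Right fallback module is inoperative=occurs, A planner stuck=occurs → all inputs occur → occurs.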